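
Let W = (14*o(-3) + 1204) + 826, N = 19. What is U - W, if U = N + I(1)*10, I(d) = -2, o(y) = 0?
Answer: -2031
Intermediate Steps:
W = 2030 (W = (14*0 + 1204) + 826 = (0 + 1204) + 826 = 1204 + 826 = 2030)
U = -1 (U = 19 - 2*10 = 19 - 20 = -1)
U - W = -1 - 1*2030 = -1 - 2030 = -2031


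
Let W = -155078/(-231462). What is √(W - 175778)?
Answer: I*√44120285609/501 ≈ 419.26*I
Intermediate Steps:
W = 1007/1503 (W = -155078*(-1/231462) = 1007/1503 ≈ 0.66999)
√(W - 175778) = √(1007/1503 - 175778) = √(-264193327/1503) = I*√44120285609/501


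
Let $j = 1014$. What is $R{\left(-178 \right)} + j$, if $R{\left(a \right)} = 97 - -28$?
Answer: $1139$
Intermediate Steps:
$R{\left(a \right)} = 125$ ($R{\left(a \right)} = 97 + 28 = 125$)
$R{\left(-178 \right)} + j = 125 + 1014 = 1139$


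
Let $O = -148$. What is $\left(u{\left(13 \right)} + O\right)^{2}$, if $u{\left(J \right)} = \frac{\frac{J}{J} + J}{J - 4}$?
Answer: $\frac{1737124}{81} \approx 21446.0$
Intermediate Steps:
$u{\left(J \right)} = \frac{1 + J}{-4 + J}$
$\left(u{\left(13 \right)} + O\right)^{2} = \left(\frac{1 + 13}{-4 + 13} - 148\right)^{2} = \left(\frac{1}{9} \cdot 14 - 148\right)^{2} = \left(\frac{14}{9} - 148\right)^{2} = \left(- \frac{1318}{9}\right)^{2} = \frac{1737124}{81}$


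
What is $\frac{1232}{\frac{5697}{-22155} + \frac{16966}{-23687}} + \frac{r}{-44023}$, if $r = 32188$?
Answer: $- \frac{4090030788164}{3229659349} \approx -1266.4$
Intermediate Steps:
$\frac{1232}{\frac{5697}{-22155} + \frac{16966}{-23687}} + \frac{r}{-44023} = \frac{1232}{\frac{5697}{-22155} + \frac{16966}{-23687}} + \frac{32188}{-44023} = \frac{1232}{5697 \left(- \frac{1}{22155}\right) + 16966 \left(- \frac{1}{23687}\right)} + 32188 \left(- \frac{1}{44023}\right) = \frac{1232}{- \frac{9}{35} - \frac{16966}{23687}} - \frac{32188}{44023} = \frac{1232}{- \frac{806993}{829045}} - \frac{32188}{44023} = 1232 \left(- \frac{829045}{806993}\right) - \frac{32188}{44023} = - \frac{92853040}{73363} - \frac{32188}{44023} = - \frac{4090030788164}{3229659349}$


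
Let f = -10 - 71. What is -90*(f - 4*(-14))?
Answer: 2250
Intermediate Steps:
f = -81
-90*(f - 4*(-14)) = -90*(-81 - 4*(-14)) = -90*(-81 + 56) = -90*(-25) = 2250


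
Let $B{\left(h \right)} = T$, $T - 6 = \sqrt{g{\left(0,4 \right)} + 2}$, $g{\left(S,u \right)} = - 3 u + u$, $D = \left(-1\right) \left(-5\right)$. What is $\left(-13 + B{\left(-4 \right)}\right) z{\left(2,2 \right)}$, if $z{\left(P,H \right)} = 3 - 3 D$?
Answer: $84 - 12 i \sqrt{6} \approx 84.0 - 29.394 i$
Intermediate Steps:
$D = 5$
$z{\left(P,H \right)} = -12$ ($z{\left(P,H \right)} = 3 - 15 = -12$)
$g{\left(S,u \right)} = - 2 u$
$T = 6 + i \sqrt{6}$ ($T = 6 + \sqrt{\left(-2\right) 4 + 2} = 6 + \sqrt{-8 + 2} = 6 + \sqrt{-6} = 6 + i \sqrt{6} \approx 6.0 + 2.4495 i$)
$B{\left(h \right)} = 6 + i \sqrt{6}$
$\left(-13 + B{\left(-4 \right)}\right) z{\left(2,2 \right)} = \left(-13 + \left(6 + i \sqrt{6}\right)\right) \left(-12\right) = \left(-7 + i \sqrt{6}\right) \left(-12\right) = 84 - 12 i \sqrt{6}$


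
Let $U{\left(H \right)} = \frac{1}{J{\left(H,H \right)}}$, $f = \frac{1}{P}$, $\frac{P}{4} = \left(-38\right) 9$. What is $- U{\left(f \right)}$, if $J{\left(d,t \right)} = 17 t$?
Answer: $\frac{1368}{17} \approx 80.471$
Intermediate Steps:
$P = -1368$ ($P = 4 \left(\left(-38\right) 9\right) = 4 \left(-342\right) = -1368$)
$f = - \frac{1}{1368}$ ($f = \frac{1}{-1368} = - \frac{1}{1368} \approx -0.00073099$)
$U{\left(H \right)} = \frac{1}{17 H}$
$- U{\left(f \right)} = - \frac{1}{17 \left(- \frac{1}{1368}\right)} = - \frac{-1368}{17} = \left(-1\right) \left(- \frac{1368}{17}\right) = \frac{1368}{17}$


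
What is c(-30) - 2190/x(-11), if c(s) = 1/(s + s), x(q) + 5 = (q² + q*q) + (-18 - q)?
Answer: -13163/1380 ≈ -9.5384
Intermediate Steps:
x(q) = -23 - q + 2*q² (x(q) = -5 + ((q² + q*q) + (-18 - q)) = -5 + ((q² + q²) + (-18 - q)) = -5 + (2*q² + (-18 - q)) = -5 + (-18 - q + 2*q²) = -23 - q + 2*q²)
c(s) = 1/(2*s)
c(-30) - 2190/x(-11) = (½)/(-30) - 2190/(-23 - 1*(-11) + 2*(-11)²) = (½)*(-1/30) - 2190/(-23 + 11 + 2*121) = -1/60 - 2190/(-23 + 11 + 242) = -1/60 - 2190/230 = -1/60 - 2190*1/230 = -1/60 - 219/23 = -13163/1380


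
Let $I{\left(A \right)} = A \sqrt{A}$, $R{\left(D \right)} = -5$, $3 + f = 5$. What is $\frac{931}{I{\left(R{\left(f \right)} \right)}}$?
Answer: $\frac{931 i \sqrt{5}}{25} \approx 83.271 i$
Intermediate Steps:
$f = 2$ ($f = -3 + 5 = 2$)
$I{\left(A \right)} = A^{\frac{3}{2}}$
$\frac{931}{I{\left(R{\left(f \right)} \right)}} = \frac{931}{\left(-5\right)^{\frac{3}{2}}} = \frac{931}{\left(-5\right) i \sqrt{5}} = 931 \frac{i \sqrt{5}}{25} = \frac{931 i \sqrt{5}}{25}$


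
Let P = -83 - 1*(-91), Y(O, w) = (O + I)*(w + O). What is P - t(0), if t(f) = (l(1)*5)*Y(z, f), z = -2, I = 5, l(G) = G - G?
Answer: 8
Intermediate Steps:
l(G) = 0
Y(O, w) = (5 + O)*(O + w) (Y(O, w) = (O + 5)*(w + O) = (5 + O)*(O + w))
t(f) = 0 (t(f) = (0*5)*((-2)² + 5*(-2) + 5*f - 2*f) = 0*(4 - 10 + 5*f - 2*f) = 0*(-6 + 3*f) = 0)
P = 8 (P = -83 + 91 = 8)
P - t(0) = 8 - 1*0 = 8 + 0 = 8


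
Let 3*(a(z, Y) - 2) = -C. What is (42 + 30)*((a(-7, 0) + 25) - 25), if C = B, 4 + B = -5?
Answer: 360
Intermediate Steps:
B = -9 (B = -4 - 5 = -9)
C = -9
a(z, Y) = 5 (a(z, Y) = 2 + (-1*(-9))/3 = 2 + (⅓)*9 = 2 + 3 = 5)
(42 + 30)*((a(-7, 0) + 25) - 25) = (42 + 30)*((5 + 25) - 25) = 72*(30 - 25) = 72*5 = 360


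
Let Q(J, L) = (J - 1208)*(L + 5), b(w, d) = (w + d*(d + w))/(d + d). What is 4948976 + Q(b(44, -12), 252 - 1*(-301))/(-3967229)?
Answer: 677024888747/136801 ≈ 4.9490e+6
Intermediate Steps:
b(w, d) = (w + d*(d + w))/(2*d) (b(w, d) = (w + d*(d + w))/((2*d)) = (w + d*(d + w))*(1/(2*d)) = (w + d*(d + w))/(2*d))
Q(J, L) = (-1208 + J)*(5 + L)
4948976 + Q(b(44, -12), 252 - 1*(-301))/(-3967229) = 4948976 + (-6040 - 1208*(252 - 1*(-301)) + 5*((½)*(44 - 12*(-12 + 44))/(-12)) + ((½)*(44 - 12*(-12 + 44))/(-12))*(252 - 1*(-301)))/(-3967229) = 4948976 + (-6040 - 1208*(252 + 301) + 5*((½)*(-1/12)*(44 - 12*32)) + ((½)*(-1/12)*(44 - 12*32))*(252 + 301))*(-1/3967229) = 4948976 + (-6040 - 1208*553 + 5*((½)*(-1/12)*(44 - 384)) + ((½)*(-1/12)*(44 - 384))*553)*(-1/3967229) = 4948976 + (-6040 - 668024 + 5*((½)*(-1/12)*(-340)) + ((½)*(-1/12)*(-340))*553)*(-1/3967229) = 4948976 + (-6040 - 668024 + 5*(85/6) + (85/6)*553)*(-1/3967229) = 4948976 + (-6040 - 668024 + 425/6 + 47005/6)*(-1/3967229) = 4948976 - 666159*(-1/3967229) = 4948976 + 22971/136801 = 677024888747/136801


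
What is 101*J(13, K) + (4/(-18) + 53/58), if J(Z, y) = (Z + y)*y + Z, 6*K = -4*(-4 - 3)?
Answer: 1677461/174 ≈ 9640.6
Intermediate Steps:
K = 14/3 (K = (-4*(-4 - 3))/6 = (-4*(-7))/6 = (⅙)*28 = 14/3 ≈ 4.6667)
J(Z, y) = Z + y*(Z + y) (J(Z, y) = y*(Z + y) + Z = Z + y*(Z + y))
101*J(13, K) + (4/(-18) + 53/58) = 101*(13 + (14/3)² + 13*(14/3)) + (4/(-18) + 53/58) = 101*(13 + 196/9 + 182/3) + (4*(-1/18) + 53*(1/58)) = 101*(859/9) + (-2/9 + 53/58) = 86759/9 + 361/522 = 1677461/174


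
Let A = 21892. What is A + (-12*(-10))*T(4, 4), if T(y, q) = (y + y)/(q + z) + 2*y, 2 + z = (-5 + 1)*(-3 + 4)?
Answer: 22372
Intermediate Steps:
z = -6 (z = -2 + (-5 + 1)*(-3 + 4) = -2 - 4*1 = -2 - 4 = -6)
T(y, q) = 2*y + 2*y/(-6 + q) (T(y, q) = (y + y)/(q - 6) + 2*y = (2*y)/(-6 + q) + 2*y = 2*y/(-6 + q) + 2*y = 2*y + 2*y/(-6 + q))
A + (-12*(-10))*T(4, 4) = 21892 + (-12*(-10))*(2*4*(-5 + 4)/(-6 + 4)) = 21892 + 120*(2*4*(-1)/(-2)) = 21892 + 120*(2*4*(-1/2)*(-1)) = 21892 + 120*4 = 21892 + 480 = 22372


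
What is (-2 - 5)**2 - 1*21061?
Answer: -21012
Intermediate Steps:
(-2 - 5)**2 - 1*21061 = (-7)**2 - 21061 = 49 - 21061 = -21012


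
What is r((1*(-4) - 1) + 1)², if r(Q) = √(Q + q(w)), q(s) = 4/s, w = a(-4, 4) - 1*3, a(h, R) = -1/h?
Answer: -60/11 ≈ -5.4545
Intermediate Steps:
w = -11/4 (w = -1/(-4) - 1*3 = -1*(-¼) - 3 = ¼ - 3 = -11/4 ≈ -2.7500)
r(Q) = √(-16/11 + Q) (r(Q) = √(Q + 4/(-11/4)) = √(Q + 4*(-4/11)) = √(Q - 16/11) = √(-16/11 + Q))
r((1*(-4) - 1) + 1)² = (√(-176 + 121*((1*(-4) - 1) + 1))/11)² = (√(-176 + 121*((-4 - 1) + 1))/11)² = (√(-176 + 121*(-5 + 1))/11)² = (√(-176 + 121*(-4))/11)² = (√(-176 - 484)/11)² = (√(-660)/11)² = ((2*I*√165)/11)² = (2*I*√165/11)² = -60/11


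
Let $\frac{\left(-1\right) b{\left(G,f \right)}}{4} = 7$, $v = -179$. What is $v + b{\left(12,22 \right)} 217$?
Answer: $-6255$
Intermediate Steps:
$b{\left(G,f \right)} = -28$ ($b{\left(G,f \right)} = \left(-4\right) 7 = -28$)
$v + b{\left(12,22 \right)} 217 = -179 - 6076 = -6255$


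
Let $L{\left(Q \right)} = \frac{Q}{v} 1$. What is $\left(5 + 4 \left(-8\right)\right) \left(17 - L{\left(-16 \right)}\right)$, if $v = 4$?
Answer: $-567$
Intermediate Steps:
$L{\left(Q \right)} = \frac{Q}{4}$ ($L{\left(Q \right)} = \frac{Q}{4} \cdot 1 = \frac{Q}{4}$)
$\left(5 + 4 \left(-8\right)\right) \left(17 - L{\left(-16 \right)}\right) = \left(5 + 4 \left(-8\right)\right) \left(17 - \frac{1}{4} \left(-16\right)\right) = \left(5 - 32\right) \left(17 - -4\right) = - 27 \left(17 + 4\right) = \left(-27\right) 21 = -567$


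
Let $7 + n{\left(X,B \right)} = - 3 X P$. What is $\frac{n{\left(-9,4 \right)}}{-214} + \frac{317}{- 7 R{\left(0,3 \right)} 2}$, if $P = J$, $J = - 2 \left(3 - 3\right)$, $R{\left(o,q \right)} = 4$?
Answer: $- \frac{33723}{5992} \approx -5.628$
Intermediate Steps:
$J = 0$ ($J = \left(-2\right) 0 = 0$)
$P = 0$
$n{\left(X,B \right)} = -7$ ($n{\left(X,B \right)} = -7 + - 3 X 0 = -7 + 0 = -7$)
$\frac{n{\left(-9,4 \right)}}{-214} + \frac{317}{- 7 R{\left(0,3 \right)} 2} = - \frac{7}{-214} + \frac{317}{\left(-7\right) 4 \cdot 2} = \left(-7\right) \left(- \frac{1}{214}\right) + \frac{317}{\left(-28\right) 2} = \frac{7}{214} + \frac{317}{-56} = \frac{7}{214} + 317 \left(- \frac{1}{56}\right) = \frac{7}{214} - \frac{317}{56} = - \frac{33723}{5992}$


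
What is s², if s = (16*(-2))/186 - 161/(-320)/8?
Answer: 675324169/56682086400 ≈ 0.011914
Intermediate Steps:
s = -25987/238080 (s = -32*1/186 - 161*(-1/320)*(⅛) = -16/93 + (161/320)*(⅛) = -16/93 + 161/2560 = -25987/238080 ≈ -0.10915)
s² = (-25987/238080)² = 675324169/56682086400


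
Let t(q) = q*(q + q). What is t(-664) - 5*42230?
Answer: 670642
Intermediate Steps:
t(q) = 2*q**2 (t(q) = q*(2*q) = 2*q**2)
t(-664) - 5*42230 = 2*(-664)**2 - 5*42230 = 2*440896 - 211150 = 881792 - 211150 = 670642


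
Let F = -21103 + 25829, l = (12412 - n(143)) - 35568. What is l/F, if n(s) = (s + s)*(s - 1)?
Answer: -31884/2363 ≈ -13.493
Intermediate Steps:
n(s) = 2*s*(-1 + s) (n(s) = (2*s)*(-1 + s) = 2*s*(-1 + s))
l = -63768 (l = (12412 - 2*143*(-1 + 143)) - 35568 = (12412 - 2*143*142) - 35568 = (12412 - 1*40612) - 35568 = (12412 - 40612) - 35568 = -28200 - 35568 = -63768)
F = 4726
l/F = -63768/4726 = -63768*1/4726 = -31884/2363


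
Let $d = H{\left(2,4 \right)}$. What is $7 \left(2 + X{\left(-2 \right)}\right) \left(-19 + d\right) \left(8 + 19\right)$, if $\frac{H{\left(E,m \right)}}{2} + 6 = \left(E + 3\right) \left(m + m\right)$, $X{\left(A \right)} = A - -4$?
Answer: $37044$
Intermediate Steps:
$X{\left(A \right)} = 4 + A$ ($X{\left(A \right)} = A + 4 = 4 + A$)
$H{\left(E,m \right)} = -12 + 4 m \left(3 + E\right)$ ($H{\left(E,m \right)} = -12 + 2 \left(E + 3\right) \left(m + m\right) = -12 + 2 \left(3 + E\right) 2 m = -12 + 2 \cdot 2 m \left(3 + E\right) = -12 + 4 m \left(3 + E\right)$)
$d = 68$ ($d = -12 + 12 \cdot 4 + 4 \cdot 2 \cdot 4 = -12 + 48 + 32 = 68$)
$7 \left(2 + X{\left(-2 \right)}\right) \left(-19 + d\right) \left(8 + 19\right) = 7 \left(2 + \left(4 - 2\right)\right) \left(-19 + 68\right) \left(8 + 19\right) = 7 \left(2 + 2\right) 49 \cdot 27 = 7 \cdot 4 \cdot 1323 = 28 \cdot 1323 = 37044$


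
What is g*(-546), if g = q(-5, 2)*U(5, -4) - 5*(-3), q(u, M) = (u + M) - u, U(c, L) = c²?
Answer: -35490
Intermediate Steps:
q(u, M) = M (q(u, M) = (M + u) - u = M)
g = 65 (g = 2*5² - 5*(-3) = 2*25 + 15 = 50 + 15 = 65)
g*(-546) = 65*(-546) = -35490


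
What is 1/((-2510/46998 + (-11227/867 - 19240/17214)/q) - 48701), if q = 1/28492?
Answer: -1146116727/515175406603586 ≈ -2.2247e-6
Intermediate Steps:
q = 1/28492 ≈ 3.5098e-5
1/((-2510/46998 + (-11227/867 - 19240/17214)/q) - 48701) = 1/((-2510/46998 + (-11227/867 - 19240/17214)/(1/28492)) - 48701) = 1/((-2510*1/46998 + (-11227*1/867 - 19240*1/17214)*28492) - 48701) = 1/((-1255/23499 + (-11227/867 - 9620/8607)*28492) - 48701) = 1/((-1255/23499 - 11663481/829141*28492) - 48701) = 1/((-1255/23499 - 19547994156/48773) - 48701) = 1/(-459358375881959/1146116727 - 48701) = 1/(-515175406603586/1146116727) = -1146116727/515175406603586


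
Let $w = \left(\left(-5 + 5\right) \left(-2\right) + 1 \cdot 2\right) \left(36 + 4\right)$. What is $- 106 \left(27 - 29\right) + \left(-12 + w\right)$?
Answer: $280$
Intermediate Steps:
$w = 80$ ($w = \left(0 \left(-2\right) + 2\right) 40 = \left(0 + 2\right) 40 = 2 \cdot 40 = 80$)
$- 106 \left(27 - 29\right) + \left(-12 + w\right) = - 106 \left(27 - 29\right) + \left(-12 + 80\right) = \left(-106\right) \left(-2\right) + 68 = 212 + 68 = 280$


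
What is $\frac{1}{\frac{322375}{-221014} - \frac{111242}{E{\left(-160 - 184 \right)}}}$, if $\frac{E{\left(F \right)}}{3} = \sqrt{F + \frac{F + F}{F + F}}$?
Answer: $- \frac{219946861527750}{604473653606740023919} - \frac{114111037095288072 i \sqrt{7}}{604473653606740023919} \approx -3.6387 \cdot 10^{-7} - 0.00049946 i$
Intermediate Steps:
$E{\left(F \right)} = 3 \sqrt{1 + F}$ ($E{\left(F \right)} = 3 \sqrt{F + \frac{F + F}{F + F}} = 3 \sqrt{F + \frac{2 F}{2 F}} = 3 \sqrt{F + 2 F \frac{1}{2 F}} = 3 \sqrt{F + 1} = 3 \sqrt{1 + F}$)
$\frac{1}{\frac{322375}{-221014} - \frac{111242}{E{\left(-160 - 184 \right)}}} = \frac{1}{\frac{322375}{-221014} - \frac{111242}{3 \sqrt{1 - 344}}} = \frac{1}{322375 \left(- \frac{1}{221014}\right) - \frac{111242}{3 \sqrt{1 - 344}}} = \frac{1}{- \frac{322375}{221014} - \frac{111242}{3 \sqrt{-343}}} = \frac{1}{- \frac{322375}{221014} - \frac{111242}{3 \cdot 7 i \sqrt{7}}} = \frac{1}{- \frac{322375}{221014} - \frac{111242}{21 i \sqrt{7}}} = \frac{1}{- \frac{322375}{221014} - 111242 \left(- \frac{i \sqrt{7}}{147}\right)} = \frac{1}{- \frac{322375}{221014} + \frac{111242 i \sqrt{7}}{147}}$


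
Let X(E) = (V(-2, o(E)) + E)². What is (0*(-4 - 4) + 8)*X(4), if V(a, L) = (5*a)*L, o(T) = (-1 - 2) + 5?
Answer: 2048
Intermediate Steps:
o(T) = 2 (o(T) = -3 + 5 = 2)
V(a, L) = 5*L*a
X(E) = (-20 + E)² (X(E) = (5*2*(-2) + E)² = (-20 + E)²)
(0*(-4 - 4) + 8)*X(4) = (0*(-4 - 4) + 8)*(-20 + 4)² = (0*(-8) + 8)*(-16)² = (0 + 8)*256 = 8*256 = 2048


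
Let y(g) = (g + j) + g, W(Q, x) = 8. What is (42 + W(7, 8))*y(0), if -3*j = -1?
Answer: 50/3 ≈ 16.667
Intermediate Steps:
j = ⅓ (j = -⅓*(-1) = ⅓ ≈ 0.33333)
y(g) = ⅓ + 2*g (y(g) = (g + ⅓) + g = (⅓ + g) + g = ⅓ + 2*g)
(42 + W(7, 8))*y(0) = (42 + 8)*(⅓ + 2*0) = 50*(⅓ + 0) = 50*(⅓) = 50/3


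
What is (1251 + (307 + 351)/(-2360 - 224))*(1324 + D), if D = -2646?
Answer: -1068151543/646 ≈ -1.6535e+6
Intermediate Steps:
(1251 + (307 + 351)/(-2360 - 224))*(1324 + D) = (1251 + (307 + 351)/(-2360 - 224))*(1324 - 2646) = (1251 + 658/(-2584))*(-1322) = (1251 + 658*(-1/2584))*(-1322) = (1251 - 329/1292)*(-1322) = (1615963/1292)*(-1322) = -1068151543/646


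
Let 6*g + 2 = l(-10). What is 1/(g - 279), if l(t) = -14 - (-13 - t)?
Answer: -6/1687 ≈ -0.0035566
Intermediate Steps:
l(t) = -1 + t (l(t) = -14 + (13 + t) = -1 + t)
g = -13/6 (g = -⅓ + (-1 - 10)/6 = -⅓ + (⅙)*(-11) = -⅓ - 11/6 = -13/6 ≈ -2.1667)
1/(g - 279) = 1/(-13/6 - 279) = 1/(-1687/6) = -6/1687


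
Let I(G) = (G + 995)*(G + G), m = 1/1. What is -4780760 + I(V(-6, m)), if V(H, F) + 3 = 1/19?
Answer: -1727965448/361 ≈ -4.7866e+6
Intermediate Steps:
m = 1
V(H, F) = -56/19 (V(H, F) = -3 + 1/19 = -56/19)
I(G) = 2*G*(995 + G) (I(G) = (995 + G)*(2*G) = 2*G*(995 + G))
-4780760 + I(V(-6, m)) = -4780760 + 2*(-56/19)*(995 - 56/19) = -4780760 + 2*(-56/19)*(18849/19) = -4780760 - 2111088/361 = -1727965448/361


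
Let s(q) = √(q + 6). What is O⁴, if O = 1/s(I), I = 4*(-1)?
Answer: ¼ ≈ 0.25000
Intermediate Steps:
I = -4
s(q) = √(6 + q)
O = √2/2 (O = 1/(√(6 - 4)) = 1/(√2) = √2/2 ≈ 0.70711)
O⁴ = (√2/2)⁴ = ¼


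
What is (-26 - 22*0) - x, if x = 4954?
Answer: -4980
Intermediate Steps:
(-26 - 22*0) - x = (-26 - 22*0) - 1*4954 = (-26 + 0) - 4954 = -26 - 4954 = -4980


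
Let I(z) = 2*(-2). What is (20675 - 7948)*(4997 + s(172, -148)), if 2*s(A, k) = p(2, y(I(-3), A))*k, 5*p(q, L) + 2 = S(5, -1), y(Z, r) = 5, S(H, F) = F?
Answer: 320809489/5 ≈ 6.4162e+7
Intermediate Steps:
I(z) = -4
p(q, L) = -⅗ (p(q, L) = -⅖ + (⅕)*(-1) = -⅖ - ⅕ = -⅗)
s(A, k) = -3*k/10 (s(A, k) = (-3*k/5)/2 = -3*k/10)
(20675 - 7948)*(4997 + s(172, -148)) = (20675 - 7948)*(4997 - 3/10*(-148)) = 12727*(4997 + 222/5) = 12727*(25207/5) = 320809489/5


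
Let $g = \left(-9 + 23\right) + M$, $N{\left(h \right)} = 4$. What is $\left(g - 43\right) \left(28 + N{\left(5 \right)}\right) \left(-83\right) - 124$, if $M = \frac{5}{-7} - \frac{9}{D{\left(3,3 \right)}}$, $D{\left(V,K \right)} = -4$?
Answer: $\frac{509748}{7} \approx 72821.0$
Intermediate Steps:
$M = \frac{43}{28}$ ($M = \frac{5}{-7} - \frac{9}{-4} = 5 \left(- \frac{1}{7}\right) - - \frac{9}{4} = - \frac{5}{7} + \frac{9}{4} = \frac{43}{28} \approx 1.5357$)
$g = \frac{435}{28}$ ($g = \left(-9 + 23\right) + \frac{43}{28} = 14 + \frac{43}{28} = \frac{435}{28} \approx 15.536$)
$\left(g - 43\right) \left(28 + N{\left(5 \right)}\right) \left(-83\right) - 124 = \left(\frac{435}{28} - 43\right) \left(28 + 4\right) \left(-83\right) - 124 = \left(- \frac{769}{28}\right) 32 \left(-83\right) - 124 = \left(- \frac{6152}{7}\right) \left(-83\right) - 124 = \frac{510616}{7} - 124 = \frac{509748}{7}$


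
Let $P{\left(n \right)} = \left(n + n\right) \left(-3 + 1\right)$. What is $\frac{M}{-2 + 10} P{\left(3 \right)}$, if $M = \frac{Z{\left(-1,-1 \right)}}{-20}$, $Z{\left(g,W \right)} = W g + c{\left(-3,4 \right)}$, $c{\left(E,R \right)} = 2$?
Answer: $\frac{9}{40} \approx 0.225$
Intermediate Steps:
$Z{\left(g,W \right)} = 2 + W g$ ($Z{\left(g,W \right)} = W g + 2 = 2 + W g$)
$P{\left(n \right)} = - 4 n$ ($P{\left(n \right)} = 2 n \left(-2\right) = - 4 n$)
$M = - \frac{3}{20}$ ($M = \frac{2 - -1}{-20} = \left(2 + 1\right) \left(- \frac{1}{20}\right) = 3 \left(- \frac{1}{20}\right) = - \frac{3}{20} \approx -0.15$)
$\frac{M}{-2 + 10} P{\left(3 \right)} = \frac{1}{-2 + 10} \left(- \frac{3}{20}\right) \left(\left(-4\right) 3\right) = \frac{1}{8} \left(- \frac{3}{20}\right) \left(-12\right) = \left(- \frac{3}{160}\right) \left(-12\right) = \frac{9}{40}$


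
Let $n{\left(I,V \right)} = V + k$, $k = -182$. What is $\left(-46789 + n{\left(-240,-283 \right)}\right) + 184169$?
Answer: $136915$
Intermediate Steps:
$n{\left(I,V \right)} = -182 + V$ ($n{\left(I,V \right)} = V - 182 = -182 + V$)
$\left(-46789 + n{\left(-240,-283 \right)}\right) + 184169 = \left(-46789 - 465\right) + 184169 = -47254 + 184169 = 136915$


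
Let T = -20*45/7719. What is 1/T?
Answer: -2573/300 ≈ -8.5767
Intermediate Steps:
T = -300/2573 (T = -900*1/7719 = -300/2573 ≈ -0.11660)
1/T = 1/(-300/2573) = -2573/300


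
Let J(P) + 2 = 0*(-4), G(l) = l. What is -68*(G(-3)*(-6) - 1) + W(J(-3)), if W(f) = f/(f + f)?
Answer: -2311/2 ≈ -1155.5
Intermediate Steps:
J(P) = -2 (J(P) = -2 + 0*(-4) = -2 + 0 = -2)
W(f) = ½ (W(f) = f/((2*f)) = (1/(2*f))*f = ½)
-68*(G(-3)*(-6) - 1) + W(J(-3)) = -68*(-3*(-6) - 1) + ½ = -68*(18 - 1) + ½ = -68*17 + ½ = -1156 + ½ = -2311/2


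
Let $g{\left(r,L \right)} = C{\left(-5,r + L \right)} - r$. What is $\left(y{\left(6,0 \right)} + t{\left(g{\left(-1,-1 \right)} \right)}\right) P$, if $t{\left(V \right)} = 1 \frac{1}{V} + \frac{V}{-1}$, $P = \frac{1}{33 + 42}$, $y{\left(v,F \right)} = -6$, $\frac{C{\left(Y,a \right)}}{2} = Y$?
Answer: $\frac{26}{675} \approx 0.038519$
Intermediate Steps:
$C{\left(Y,a \right)} = 2 Y$
$g{\left(r,L \right)} = -10 - r$ ($g{\left(r,L \right)} = 2 \left(-5\right) - r = -10 - r$)
$P = \frac{1}{75} \approx 0.013333$
$t{\left(V \right)} = \frac{1}{V} - V$ ($t{\left(V \right)} = \frac{1}{V} + V \left(-1\right) = \frac{1}{V} - V$)
$\left(y{\left(6,0 \right)} + t{\left(g{\left(-1,-1 \right)} \right)}\right) P = \left(-6 - \left(-10 + 1 - \frac{1}{-10 - -1}\right)\right) \frac{1}{75} = \left(-6 + \left(\frac{1}{-10 + 1} - \left(-10 + 1\right)\right)\right) \frac{1}{75} = \left(-6 + \left(\frac{1}{-9} - -9\right)\right) \frac{1}{75} = \left(-6 + \left(- \frac{1}{9} + 9\right)\right) \frac{1}{75} = \left(-6 + \frac{80}{9}\right) \frac{1}{75} = \frac{26}{9} \cdot \frac{1}{75} = \frac{26}{675}$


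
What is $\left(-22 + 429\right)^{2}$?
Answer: $165649$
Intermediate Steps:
$\left(-22 + 429\right)^{2} = 407^{2} = 165649$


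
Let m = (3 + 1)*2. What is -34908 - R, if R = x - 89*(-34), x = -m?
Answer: -37926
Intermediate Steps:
m = 8 (m = 4*2 = 8)
x = -8 (x = -1*8 = -8)
R = 3018 (R = -8 - 89*(-34) = -8 + 3026 = 3018)
-34908 - R = -34908 - 1*3018 = -34908 - 3018 = -37926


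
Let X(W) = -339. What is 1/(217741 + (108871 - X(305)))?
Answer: 1/326951 ≈ 3.0586e-6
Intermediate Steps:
1/(217741 + (108871 - X(305))) = 1/(217741 + (108871 - 1*(-339))) = 1/(217741 + (108871 + 339)) = 1/(217741 + 109210) = 1/326951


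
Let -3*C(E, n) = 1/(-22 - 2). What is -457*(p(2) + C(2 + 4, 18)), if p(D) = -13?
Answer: 427295/72 ≈ 5934.7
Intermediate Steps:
C(E, n) = 1/72 (C(E, n) = -1/(3*(-22 - 2)) = -⅓/(-24) = -⅓*(-1/24) = 1/72)
-457*(p(2) + C(2 + 4, 18)) = -457*(-13 + 1/72) = -457*(-935/72) = 427295/72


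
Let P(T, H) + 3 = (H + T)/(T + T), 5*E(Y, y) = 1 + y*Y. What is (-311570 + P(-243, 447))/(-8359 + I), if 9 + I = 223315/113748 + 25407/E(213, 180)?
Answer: 36688619473970132/984733483160583 ≈ 37.257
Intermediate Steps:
E(Y, y) = ⅕ + Y*y/5 (E(Y, y) = (1 + y*Y)/5 = (1 + Y*y)/5 = ⅕ + Y*y/5)
P(T, H) = -3 + (H + T)/(2*T) (P(T, H) = -3 + (H + T)/(T + T) = -3 + (H + T)/((2*T)) = -3 + (H + T)*(1/(2*T)) = -3 + (H + T)/(2*T))
I = -16238811017/4361212068 (I = -9 + (223315/113748 + 25407/(⅕ + (⅕)*213*180)) = -9 + (223315*(1/113748) + 25407/(⅕ + 7668)) = -9 + (223315/113748 + 25407/(38341/5)) = -9 + (223315/113748 + 25407*(5/38341)) = -9 + (223315/113748 + 127035/38341) = -9 + 23012097595/4361212068 = -16238811017/4361212068 ≈ -3.7235)
(-311570 + P(-243, 447))/(-8359 + I) = (-311570 + (½)*(447 - 5*(-243))/(-243))/(-8359 - 16238811017/4361212068) = (-311570 + (½)*(-1/243)*(447 + 1215))/(-36471610487429/4361212068) = (-311570 + (½)*(-1/243)*1662)*(-4361212068/36471610487429) = (-311570 - 277/81)*(-4361212068/36471610487429) = -25237447/81*(-4361212068/36471610487429) = 36688619473970132/984733483160583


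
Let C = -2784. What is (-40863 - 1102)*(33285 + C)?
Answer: -1279974465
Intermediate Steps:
(-40863 - 1102)*(33285 + C) = (-40863 - 1102)*(33285 - 2784) = -41965*30501 = -1279974465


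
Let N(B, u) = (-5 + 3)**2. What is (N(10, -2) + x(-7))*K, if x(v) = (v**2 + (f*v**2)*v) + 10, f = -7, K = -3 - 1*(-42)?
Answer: 96096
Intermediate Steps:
K = 39 (K = -3 + 42 = 39)
N(B, u) = 4 (N(B, u) = (-2)**2 = 4)
x(v) = 10 + v**2 - 7*v**3 (x(v) = (v**2 + (-7*v**2)*v) + 10 = (v**2 - 7*v**3) + 10 = 10 + v**2 - 7*v**3)
(N(10, -2) + x(-7))*K = (4 + (10 + (-7)**2 - 7*(-7)**3))*39 = (4 + (10 + 49 - 7*(-343)))*39 = (4 + (10 + 49 + 2401))*39 = (4 + 2460)*39 = 2464*39 = 96096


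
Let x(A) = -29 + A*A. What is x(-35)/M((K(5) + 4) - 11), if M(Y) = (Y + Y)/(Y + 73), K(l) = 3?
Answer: -20631/2 ≈ -10316.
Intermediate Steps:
x(A) = -29 + A**2
M(Y) = 2*Y/(73 + Y) (M(Y) = (2*Y)/(73 + Y) = 2*Y/(73 + Y))
x(-35)/M((K(5) + 4) - 11) = (-29 + (-35)**2)/((2*((3 + 4) - 11)/(73 + ((3 + 4) - 11)))) = (-29 + 1225)/((2*(7 - 11)/(73 + (7 - 11)))) = 1196/((2*(-4)/(73 - 4))) = 1196/((2*(-4)/69)) = 1196/((2*(-4)*(1/69))) = 1196/(-8/69) = 1196*(-69/8) = -20631/2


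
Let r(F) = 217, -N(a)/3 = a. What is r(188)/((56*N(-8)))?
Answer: 31/192 ≈ 0.16146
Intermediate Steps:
N(a) = -3*a
r(188)/((56*N(-8))) = 217/((56*(-3*(-8)))) = 217/((56*24)) = 217/1344 = 217*(1/1344) = 31/192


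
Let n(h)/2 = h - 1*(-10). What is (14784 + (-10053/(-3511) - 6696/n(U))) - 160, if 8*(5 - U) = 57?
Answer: 349035683/24577 ≈ 14202.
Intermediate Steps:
U = -17/8 (U = 5 - 1/8*57 = 5 - 57/8 = -17/8 ≈ -2.1250)
n(h) = 20 + 2*h (n(h) = 2*(h - 1*(-10)) = 2*(h + 10) = 2*(10 + h) = 20 + 2*h)
(14784 + (-10053/(-3511) - 6696/n(U))) - 160 = (14784 + (-10053/(-3511) - 6696/(20 + 2*(-17/8)))) - 160 = (14784 + (-10053*(-1/3511) - 6696/(20 - 17/4))) - 160 = (14784 + (10053/3511 - 6696/63/4)) - 160 = (14784 + (10053/3511 - 6696*4/63)) - 160 = (14784 + (10053/3511 - 2976/7)) - 160 = (14784 - 10378365/24577) - 160 = 352968003/24577 - 160 = 349035683/24577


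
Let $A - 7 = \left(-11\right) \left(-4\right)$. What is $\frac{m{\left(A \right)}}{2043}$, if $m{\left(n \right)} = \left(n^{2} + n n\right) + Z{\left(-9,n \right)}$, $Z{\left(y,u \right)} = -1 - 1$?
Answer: $\frac{5200}{2043} \approx 2.5453$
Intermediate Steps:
$Z{\left(y,u \right)} = -2$
$A = 51$ ($A = 7 - -44 = 7 + 44 = 51$)
$m{\left(n \right)} = -2 + 2 n^{2}$ ($m{\left(n \right)} = \left(n^{2} + n n\right) - 2 = \left(n^{2} + n^{2}\right) - 2 = 2 n^{2} - 2 = -2 + 2 n^{2}$)
$\frac{m{\left(A \right)}}{2043} = \frac{-2 + 2 \cdot 51^{2}}{2043} = \left(-2 + 2 \cdot 2601\right) \frac{1}{2043} = \left(-2 + 5202\right) \frac{1}{2043} = 5200 \cdot \frac{1}{2043} = \frac{5200}{2043}$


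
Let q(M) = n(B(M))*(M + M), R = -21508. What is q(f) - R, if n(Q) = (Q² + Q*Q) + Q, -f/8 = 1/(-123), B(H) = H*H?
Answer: 605515962202412/28153056843 ≈ 21508.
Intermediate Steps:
B(H) = H²
f = 8/123 (f = -8/(-123) = -8*(-1/123) = 8/123 ≈ 0.065041)
n(Q) = Q + 2*Q² (n(Q) = (Q² + Q²) + Q = 2*Q² + Q = Q + 2*Q²)
q(M) = 2*M³*(1 + 2*M²) (q(M) = (M²*(1 + 2*M²))*(M + M) = (M²*(1 + 2*M²))*(2*M) = 2*M³*(1 + 2*M²))
q(f) - R = (8/123)³*(2 + 4*(8/123)²) - 1*(-21508) = 512*(2 + 4*(64/15129))/1860867 + 21508 = 512*(2 + 256/15129)/1860867 + 21508 = (512/1860867)*(30514/15129) + 21508 = 15623168/28153056843 + 21508 = 605515962202412/28153056843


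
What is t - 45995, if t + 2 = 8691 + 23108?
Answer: -14198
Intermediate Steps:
t = 31797 (t = -2 + (8691 + 23108) = -2 + 31799 = 31797)
t - 45995 = 31797 - 45995 = -14198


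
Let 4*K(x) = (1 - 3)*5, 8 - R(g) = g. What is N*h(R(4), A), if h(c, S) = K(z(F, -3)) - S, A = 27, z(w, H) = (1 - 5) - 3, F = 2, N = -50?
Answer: 1475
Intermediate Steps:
z(w, H) = -7 (z(w, H) = -4 - 3 = -7)
R(g) = 8 - g
K(x) = -5/2 (K(x) = ((1 - 3)*5)/4 = (-2*5)/4 = (1/4)*(-10) = -5/2)
h(c, S) = -5/2 - S
N*h(R(4), A) = -50*(-5/2 - 1*27) = -50*(-5/2 - 27) = -50*(-59/2) = 1475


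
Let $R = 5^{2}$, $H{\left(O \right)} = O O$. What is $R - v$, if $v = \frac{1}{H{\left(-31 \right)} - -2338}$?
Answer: $\frac{82474}{3299} \approx 25.0$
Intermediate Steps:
$H{\left(O \right)} = O^{2}$
$v = \frac{1}{3299}$ ($v = \frac{1}{\left(-31\right)^{2} - -2338} = \frac{1}{961 + 2338} = \frac{1}{3299} \approx 0.00030312$)
$R = 25$
$R - v = 25 - \frac{1}{3299} = \frac{82474}{3299}$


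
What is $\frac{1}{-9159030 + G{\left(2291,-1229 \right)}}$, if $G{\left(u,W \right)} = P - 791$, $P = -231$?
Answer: $- \frac{1}{9160052} \approx -1.0917 \cdot 10^{-7}$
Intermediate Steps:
$G{\left(u,W \right)} = -1022$ ($G{\left(u,W \right)} = -231 - 791 = -1022$)
$\frac{1}{-9159030 + G{\left(2291,-1229 \right)}} = \frac{1}{-9159030 - 1022} = \frac{1}{-9160052} = - \frac{1}{9160052}$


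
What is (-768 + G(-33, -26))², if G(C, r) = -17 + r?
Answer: 657721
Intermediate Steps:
(-768 + G(-33, -26))² = (-768 + (-17 - 26))² = (-768 - 43)² = (-811)² = 657721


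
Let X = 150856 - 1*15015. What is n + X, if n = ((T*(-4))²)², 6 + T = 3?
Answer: 156577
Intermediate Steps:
T = -3 (T = -6 + 3 = -3)
X = 135841 (X = 150856 - 15015 = 135841)
n = 20736 (n = ((-3*(-4))²)² = (12²)² = 144² = 20736)
n + X = 20736 + 135841 = 156577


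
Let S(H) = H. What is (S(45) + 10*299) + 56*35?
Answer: 4995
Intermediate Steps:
(S(45) + 10*299) + 56*35 = (45 + 10*299) + 56*35 = (45 + 2990) + 1960 = 3035 + 1960 = 4995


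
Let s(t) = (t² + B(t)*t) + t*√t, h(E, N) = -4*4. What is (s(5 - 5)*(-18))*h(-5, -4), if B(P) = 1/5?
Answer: 0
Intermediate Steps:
h(E, N) = -16
B(P) = ⅕ (B(P) = 1*(⅕) = ⅕)
s(t) = t² + t^(3/2) + t/5 (s(t) = (t² + t/5) + t*√t = (t² + t/5) + t^(3/2) = t² + t^(3/2) + t/5)
(s(5 - 5)*(-18))*h(-5, -4) = (((5 - 5)² + (5 - 5)^(3/2) + (5 - 5)/5)*(-18))*(-16) = ((0² + 0^(3/2) + (⅕)*0)*(-18))*(-16) = ((0 + 0 + 0)*(-18))*(-16) = (0*(-18))*(-16) = 0*(-16) = 0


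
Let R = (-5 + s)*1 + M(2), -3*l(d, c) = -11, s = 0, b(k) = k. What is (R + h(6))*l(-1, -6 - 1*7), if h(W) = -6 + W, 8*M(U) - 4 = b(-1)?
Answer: -407/24 ≈ -16.958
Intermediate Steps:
l(d, c) = 11/3 (l(d, c) = -⅓*(-11) = 11/3)
M(U) = 3/8 (M(U) = ½ + (⅛)*(-1) = ½ - ⅛ = 3/8)
R = -37/8 (R = (-5 + 0)*1 + 3/8 = -5*1 + 3/8 = -5 + 3/8 = -37/8 ≈ -4.6250)
(R + h(6))*l(-1, -6 - 1*7) = (-37/8 + (-6 + 6))*(11/3) = (-37/8 + 0)*(11/3) = -37/8*11/3 = -407/24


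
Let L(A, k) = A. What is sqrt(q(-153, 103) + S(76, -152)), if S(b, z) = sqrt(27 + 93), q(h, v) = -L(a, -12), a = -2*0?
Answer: 2**(3/4)*15**(1/4) ≈ 3.3097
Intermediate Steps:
a = 0
q(h, v) = 0 (q(h, v) = -1*0 = 0)
S(b, z) = 2*sqrt(30) (S(b, z) = sqrt(120) = 2*sqrt(30))
sqrt(q(-153, 103) + S(76, -152)) = sqrt(0 + 2*sqrt(30)) = sqrt(2*sqrt(30)) = 2**(3/4)*15**(1/4)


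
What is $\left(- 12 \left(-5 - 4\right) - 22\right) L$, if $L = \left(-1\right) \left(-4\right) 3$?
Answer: $1032$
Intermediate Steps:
$L = 12$ ($L = 4 \cdot 3 = 12$)
$\left(- 12 \left(-5 - 4\right) - 22\right) L = \left(- 12 \left(-5 - 4\right) - 22\right) 12 = \left(\left(-12\right) \left(-9\right) - 22\right) 12 = \left(108 - 22\right) 12 = 86 \cdot 12 = 1032$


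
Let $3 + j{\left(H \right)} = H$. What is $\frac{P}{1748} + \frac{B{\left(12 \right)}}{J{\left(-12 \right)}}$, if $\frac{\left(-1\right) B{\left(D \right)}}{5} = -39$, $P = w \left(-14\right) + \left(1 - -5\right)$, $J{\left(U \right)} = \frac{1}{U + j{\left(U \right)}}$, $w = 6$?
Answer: $- \frac{4601649}{874} \approx -5265.0$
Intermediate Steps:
$j{\left(H \right)} = -3 + H$
$J{\left(U \right)} = \frac{1}{-3 + 2 U}$ ($J{\left(U \right)} = \frac{1}{U + \left(-3 + U\right)} = \frac{1}{-3 + 2 U}$)
$P = -78$ ($P = 6 \left(-14\right) + \left(1 - -5\right) = -84 + \left(1 + 5\right) = -84 + 6 = -78$)
$B{\left(D \right)} = 195$ ($B{\left(D \right)} = \left(-5\right) \left(-39\right) = 195$)
$\frac{P}{1748} + \frac{B{\left(12 \right)}}{J{\left(-12 \right)}} = - \frac{78}{1748} + \frac{195}{\frac{1}{-3 + 2 \left(-12\right)}} = \left(-78\right) \frac{1}{1748} + \frac{195}{\frac{1}{-3 - 24}} = - \frac{39}{874} + \frac{195}{\frac{1}{-27}} = - \frac{39}{874} + \frac{195}{- \frac{1}{27}} = - \frac{39}{874} + 195 \left(-27\right) = - \frac{39}{874} - 5265 = - \frac{4601649}{874}$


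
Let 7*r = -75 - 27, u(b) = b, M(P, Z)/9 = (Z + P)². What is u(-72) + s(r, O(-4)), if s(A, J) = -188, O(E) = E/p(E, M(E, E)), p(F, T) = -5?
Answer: -260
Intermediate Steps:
M(P, Z) = 9*(P + Z)² (M(P, Z) = 9*(Z + P)² = 9*(P + Z)²)
O(E) = -E/5 (O(E) = E/(-5) = E*(-⅕) = -E/5)
r = -102/7 (r = (-75 - 27)/7 = (⅐)*(-102) = -102/7 ≈ -14.571)
u(-72) + s(r, O(-4)) = -72 - 188 = -260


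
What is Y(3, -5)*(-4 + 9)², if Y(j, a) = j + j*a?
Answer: -300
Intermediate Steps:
Y(j, a) = j + a*j
Y(3, -5)*(-4 + 9)² = (3*(1 - 5))*(-4 + 9)² = (3*(-4))*5² = -12*25 = -300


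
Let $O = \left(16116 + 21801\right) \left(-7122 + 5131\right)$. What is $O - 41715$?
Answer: $-75534462$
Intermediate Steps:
$O = -75492747$ ($O = 37917 \left(-1991\right) = -75492747$)
$O - 41715 = -75492747 - 41715 = -75534462$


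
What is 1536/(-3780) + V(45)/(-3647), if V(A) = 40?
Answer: -9784/23445 ≈ -0.41732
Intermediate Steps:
1536/(-3780) + V(45)/(-3647) = 1536/(-3780) + 40/(-3647) = 1536*(-1/3780) + 40*(-1/3647) = -128/315 - 40/3647 = -9784/23445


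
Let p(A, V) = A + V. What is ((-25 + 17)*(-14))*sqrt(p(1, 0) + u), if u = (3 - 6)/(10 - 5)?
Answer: 112*sqrt(10)/5 ≈ 70.835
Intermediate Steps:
u = -3/5 ≈ -0.60000
((-25 + 17)*(-14))*sqrt(p(1, 0) + u) = ((-25 + 17)*(-14))*sqrt((1 + 0) - 3/5) = (-8*(-14))*sqrt(1 - 3/5) = 112*sqrt(2/5) = 112*(sqrt(10)/5) = 112*sqrt(10)/5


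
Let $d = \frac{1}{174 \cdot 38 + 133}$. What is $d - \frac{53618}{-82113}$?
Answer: $\frac{361735523}{553852185} \approx 0.65313$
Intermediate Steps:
$d = \frac{1}{6745}$ ($d = \frac{1}{6612 + 133} = \frac{1}{6745} \approx 0.00014826$)
$d - \frac{53618}{-82113} = \frac{1}{6745} - \frac{53618}{-82113} = \frac{1}{6745} - 53618 \left(- \frac{1}{82113}\right) = \frac{1}{6745} - - \frac{53618}{82113} = \frac{1}{6745} + \frac{53618}{82113} = \frac{361735523}{553852185}$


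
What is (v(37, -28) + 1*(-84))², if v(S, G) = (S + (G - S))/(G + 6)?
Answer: 828100/121 ≈ 6843.8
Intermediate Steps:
v(S, G) = G/(6 + G)
(v(37, -28) + 1*(-84))² = (-28/(6 - 28) + 1*(-84))² = (-28/(-22) - 84)² = (-28*(-1/22) - 84)² = (14/11 - 84)² = (-910/11)² = 828100/121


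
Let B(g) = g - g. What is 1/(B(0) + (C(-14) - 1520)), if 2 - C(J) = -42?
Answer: -1/1476 ≈ -0.00067751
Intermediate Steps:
C(J) = 44 (C(J) = 2 - 1*(-42) = 2 + 42 = 44)
B(g) = 0
1/(B(0) + (C(-14) - 1520)) = 1/(0 + (44 - 1520)) = 1/(0 - 1476) = 1/(-1476) = -1/1476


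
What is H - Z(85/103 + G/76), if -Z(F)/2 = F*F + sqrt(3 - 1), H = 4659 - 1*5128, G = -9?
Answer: -14338979359/30638792 + 2*sqrt(2) ≈ -465.17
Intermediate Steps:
H = -469 (H = 4659 - 5128 = -469)
Z(F) = -2*sqrt(2) - 2*F**2 (Z(F) = -2*(F*F + sqrt(3 - 1)) = -2*(F**2 + sqrt(2)) = -2*(sqrt(2) + F**2) = -2*sqrt(2) - 2*F**2)
H - Z(85/103 + G/76) = -469 - (-2*sqrt(2) - 2*(85/103 - 9/76)**2) = -469 - (-2*sqrt(2) - 2*(5533/7828)**2) = -469 - (-2*sqrt(2) - 2*30614089/61277584) = -469 - (-2*sqrt(2) - 30614089/30638792) = -469 - (-30614089/30638792 - 2*sqrt(2)) = -469 + (30614089/30638792 + 2*sqrt(2)) = -14338979359/30638792 + 2*sqrt(2)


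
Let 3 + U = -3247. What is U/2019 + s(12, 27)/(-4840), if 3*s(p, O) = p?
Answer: -3934519/2442990 ≈ -1.6105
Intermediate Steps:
U = -3250 (U = -3 - 3247 = -3250)
s(p, O) = p/3
U/2019 + s(12, 27)/(-4840) = -3250/2019 + ((1/3)*12)/(-4840) = -3250*1/2019 + 4*(-1/4840) = -3250/2019 - 1/1210 = -3934519/2442990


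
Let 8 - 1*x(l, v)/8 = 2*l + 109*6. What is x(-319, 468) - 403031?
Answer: -403095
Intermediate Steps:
x(l, v) = -5168 - 16*l (x(l, v) = 64 - 8*(2*l + 109*6) = 64 - 8*(2*l + 654) = 64 - 8*(654 + 2*l) = 64 + (-5232 - 16*l) = -5168 - 16*l)
x(-319, 468) - 403031 = (-5168 - 16*(-319)) - 403031 = (-5168 + 5104) - 403031 = -64 - 403031 = -403095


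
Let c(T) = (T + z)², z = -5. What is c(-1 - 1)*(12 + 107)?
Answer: 5831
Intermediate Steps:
c(T) = (-5 + T)² (c(T) = (T - 5)² = (-5 + T)²)
c(-1 - 1)*(12 + 107) = (-5 + (-1 - 1))²*(12 + 107) = (-5 - 2)²*119 = (-7)²*119 = 49*119 = 5831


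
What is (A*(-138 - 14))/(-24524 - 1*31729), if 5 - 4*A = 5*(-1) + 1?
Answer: 114/18751 ≈ 0.0060797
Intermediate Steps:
A = 9/4 (A = 5/4 - (5*(-1) + 1)/4 = 5/4 - (-5 + 1)/4 = 5/4 - 1/4*(-4) = 5/4 + 1 = 9/4 ≈ 2.2500)
(A*(-138 - 14))/(-24524 - 1*31729) = (9*(-138 - 14)/4)/(-24524 - 1*31729) = ((9/4)*(-152))/(-24524 - 31729) = -342/(-56253) = -342*(-1/56253) = 114/18751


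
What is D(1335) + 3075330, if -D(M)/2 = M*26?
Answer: 3005910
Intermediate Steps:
D(M) = -52*M (D(M) = -2*M*26 = -52*M)
D(1335) + 3075330 = -52*1335 + 3075330 = -69420 + 3075330 = 3005910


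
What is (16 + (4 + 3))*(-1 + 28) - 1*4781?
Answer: -4160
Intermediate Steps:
(16 + (4 + 3))*(-1 + 28) - 1*4781 = (16 + 7)*27 - 4781 = 23*27 - 4781 = 621 - 4781 = -4160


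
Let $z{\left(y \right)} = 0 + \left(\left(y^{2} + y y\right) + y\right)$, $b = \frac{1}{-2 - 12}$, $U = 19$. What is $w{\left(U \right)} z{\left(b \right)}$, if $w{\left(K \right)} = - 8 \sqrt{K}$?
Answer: $\frac{24 \sqrt{19}}{49} \approx 2.135$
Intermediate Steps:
$b = - \frac{1}{14}$ ($b = \frac{1}{-14} = - \frac{1}{14} \approx -0.071429$)
$z{\left(y \right)} = y + 2 y^{2}$ ($z{\left(y \right)} = 0 + \left(\left(y^{2} + y^{2}\right) + y\right) = 0 + \left(2 y^{2} + y\right) = 0 + \left(y + 2 y^{2}\right) = y + 2 y^{2}$)
$w{\left(U \right)} z{\left(b \right)} = - 8 \sqrt{19} \left(- \frac{1 + 2 \left(- \frac{1}{14}\right)}{14}\right) = - 8 \sqrt{19} \left(- \frac{1 - \frac{1}{7}}{14}\right) = - 8 \sqrt{19} \left(\left(- \frac{1}{14}\right) \frac{6}{7}\right) = - 8 \sqrt{19} \left(- \frac{3}{49}\right) = \frac{24 \sqrt{19}}{49}$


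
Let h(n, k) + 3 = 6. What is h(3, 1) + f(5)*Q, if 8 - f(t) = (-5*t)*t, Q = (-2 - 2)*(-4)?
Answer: 2131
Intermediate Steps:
h(n, k) = 3 (h(n, k) = -3 + 6 = 3)
Q = 16 (Q = -4*(-4) = 16)
f(t) = 8 + 5*t**2 (f(t) = 8 - (-5*t)*t = 8 - (-5)*t**2 = 8 + 5*t**2)
h(3, 1) + f(5)*Q = 3 + (8 + 5*5**2)*16 = 3 + (8 + 5*25)*16 = 3 + (8 + 125)*16 = 3 + 133*16 = 3 + 2128 = 2131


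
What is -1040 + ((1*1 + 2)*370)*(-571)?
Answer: -634850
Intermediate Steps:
-1040 + ((1*1 + 2)*370)*(-571) = -1040 + ((1 + 2)*370)*(-571) = -1040 + (3*370)*(-571) = -1040 + 1110*(-571) = -1040 - 633810 = -634850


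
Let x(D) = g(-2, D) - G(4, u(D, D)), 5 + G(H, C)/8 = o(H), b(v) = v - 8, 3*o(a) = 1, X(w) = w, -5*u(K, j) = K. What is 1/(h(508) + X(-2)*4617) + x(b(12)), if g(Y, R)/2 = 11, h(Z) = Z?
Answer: 1553225/26178 ≈ 59.333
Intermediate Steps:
u(K, j) = -K/5
o(a) = ⅓ (o(a) = (⅓)*1 = ⅓)
g(Y, R) = 22 (g(Y, R) = 2*11 = 22)
b(v) = -8 + v
G(H, C) = -112/3 (G(H, C) = -40 + 8*(⅓) = -40 + 8/3 = -112/3)
x(D) = 178/3 (x(D) = 22 - 1*(-112/3) = 22 + 112/3 = 178/3)
1/(h(508) + X(-2)*4617) + x(b(12)) = 1/(508 - 2*4617) + 178/3 = 1/(508 - 9234) + 178/3 = 1/(-8726) + 178/3 = -1/8726 + 178/3 = 1553225/26178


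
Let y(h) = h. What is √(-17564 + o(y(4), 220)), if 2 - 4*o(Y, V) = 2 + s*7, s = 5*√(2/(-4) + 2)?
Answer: √(-281024 - 70*√6)/4 ≈ 132.57*I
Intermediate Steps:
s = 5*√6/2 (s = 5*√(2*(-¼) + 2) = 5*√(-½ + 2) = 5*√(3/2) = 5*(√6/2) = 5*√6/2 ≈ 6.1237)
o(Y, V) = -35*√6/8 (o(Y, V) = ½ - (2 + (5*√6/2)*7)/4 = ½ - (2 + 35*√6/2)/4 = ½ + (-½ - 35*√6/8) = -35*√6/8)
√(-17564 + o(y(4), 220)) = √(-17564 - 35*√6/8)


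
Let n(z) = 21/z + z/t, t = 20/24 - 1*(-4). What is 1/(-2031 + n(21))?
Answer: -29/58744 ≈ -0.00049367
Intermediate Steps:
t = 29/6 (t = 20*(1/24) + 4 = ⅚ + 4 = 29/6 ≈ 4.8333)
n(z) = 21/z + 6*z/29 (n(z) = 21/z + z/(29/6) = 21/z + z*(6/29) = 21/z + 6*z/29)
1/(-2031 + n(21)) = 1/(-2031 + (21/21 + (6/29)*21)) = 1/(-2031 + (21*(1/21) + 126/29)) = 1/(-2031 + (1 + 126/29)) = 1/(-2031 + 155/29) = 1/(-58744/29) = -29/58744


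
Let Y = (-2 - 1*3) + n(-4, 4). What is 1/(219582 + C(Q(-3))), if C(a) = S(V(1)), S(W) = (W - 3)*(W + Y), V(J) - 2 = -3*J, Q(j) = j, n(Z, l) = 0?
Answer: 1/219606 ≈ 4.5536e-6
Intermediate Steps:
V(J) = 2 - 3*J
Y = -5 (Y = (-2 - 1*3) + 0 = (-2 - 3) + 0 = -5 + 0 = -5)
S(W) = (-5 + W)*(-3 + W) (S(W) = (W - 3)*(W - 5) = (-3 + W)*(-5 + W) = (-5 + W)*(-3 + W))
C(a) = 24 (C(a) = 15 + (2 - 3*1)**2 - 8*(2 - 3*1) = 15 + (2 - 3)**2 - 8*(2 - 3) = 15 + (-1)**2 - 8*(-1) = 15 + 1 + 8 = 24)
1/(219582 + C(Q(-3))) = 1/(219582 + 24) = 1/219606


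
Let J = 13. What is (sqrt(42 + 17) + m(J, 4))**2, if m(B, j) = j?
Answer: (4 + sqrt(59))**2 ≈ 136.45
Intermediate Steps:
(sqrt(42 + 17) + m(J, 4))**2 = (sqrt(42 + 17) + 4)**2 = (sqrt(59) + 4)**2 = (4 + sqrt(59))**2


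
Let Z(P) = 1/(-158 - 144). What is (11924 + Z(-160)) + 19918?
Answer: 9616283/302 ≈ 31842.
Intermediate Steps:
Z(P) = -1/302 (Z(P) = 1/(-302) = -1/302)
(11924 + Z(-160)) + 19918 = (11924 - 1/302) + 19918 = 3601047/302 + 19918 = 9616283/302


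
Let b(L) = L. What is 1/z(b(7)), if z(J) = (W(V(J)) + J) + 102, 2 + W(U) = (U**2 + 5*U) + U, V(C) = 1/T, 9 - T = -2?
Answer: 121/13014 ≈ 0.0092977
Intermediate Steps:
T = 11 (T = 9 - 1*(-2) = 9 + 2 = 11)
V(C) = 1/11
W(U) = -2 + U**2 + 6*U (W(U) = -2 + ((U**2 + 5*U) + U) = -2 + (U**2 + 6*U) = -2 + U**2 + 6*U)
z(J) = 12167/121 + J (z(J) = ((-2 + (1/11)**2 + 6*(1/11)) + J) + 102 = ((-2 + 1/121 + 6/11) + J) + 102 = (-175/121 + J) + 102 = 12167/121 + J)
1/z(b(7)) = 1/(12167/121 + 7) = 1/(13014/121) = 121/13014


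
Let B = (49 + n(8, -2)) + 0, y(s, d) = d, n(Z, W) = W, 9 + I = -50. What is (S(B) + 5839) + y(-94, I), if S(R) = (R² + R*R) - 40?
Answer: 10158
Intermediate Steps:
I = -59 (I = -9 - 50 = -59)
B = 47 (B = (49 - 2) + 0 = 47 + 0 = 47)
S(R) = -40 + 2*R² (S(R) = (R² + R²) - 40 = 2*R² - 40 = -40 + 2*R²)
(S(B) + 5839) + y(-94, I) = ((-40 + 2*47²) + 5839) - 59 = ((-40 + 2*2209) + 5839) - 59 = ((-40 + 4418) + 5839) - 59 = (4378 + 5839) - 59 = 10217 - 59 = 10158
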